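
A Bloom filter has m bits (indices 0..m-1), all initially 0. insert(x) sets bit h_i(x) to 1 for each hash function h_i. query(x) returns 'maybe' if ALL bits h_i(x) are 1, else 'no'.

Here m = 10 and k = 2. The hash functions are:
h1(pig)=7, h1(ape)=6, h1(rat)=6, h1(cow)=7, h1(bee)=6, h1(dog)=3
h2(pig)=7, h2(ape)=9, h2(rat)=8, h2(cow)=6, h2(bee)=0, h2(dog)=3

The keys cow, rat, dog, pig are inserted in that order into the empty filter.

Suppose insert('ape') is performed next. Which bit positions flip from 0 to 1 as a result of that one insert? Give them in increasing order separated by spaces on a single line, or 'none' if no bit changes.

Start: bits=0000000000
After insert 'cow': sets bits 6 7 -> bits=0000001100
After insert 'rat': sets bits 6 8 -> bits=0000001110
After insert 'dog': sets bits 3 -> bits=0001001110
After insert 'pig': sets bits 7 -> bits=0001001110
insert 'ape' would touch bits 6 9; currently bit6=1, bit9=0
Bits that are 0 among those (would change 0->1): 9

Answer: 9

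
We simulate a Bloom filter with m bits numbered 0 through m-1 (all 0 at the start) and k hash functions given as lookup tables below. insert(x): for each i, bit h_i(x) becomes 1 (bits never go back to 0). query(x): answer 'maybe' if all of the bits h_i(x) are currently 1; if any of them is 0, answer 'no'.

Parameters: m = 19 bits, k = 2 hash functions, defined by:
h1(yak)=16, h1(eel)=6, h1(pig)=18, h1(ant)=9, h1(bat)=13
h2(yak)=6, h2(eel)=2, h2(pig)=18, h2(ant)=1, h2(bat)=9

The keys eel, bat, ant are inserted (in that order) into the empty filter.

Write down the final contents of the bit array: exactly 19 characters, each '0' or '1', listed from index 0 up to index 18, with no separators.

Answer: 0110001001000100000

Derivation:
Start: bits=0000000000000000000
After insert 'eel': sets bits 2 6 -> bits=0010001000000000000
After insert 'bat': sets bits 9 13 -> bits=0010001001000100000
After insert 'ant': sets bits 1 9 -> bits=0110001001000100000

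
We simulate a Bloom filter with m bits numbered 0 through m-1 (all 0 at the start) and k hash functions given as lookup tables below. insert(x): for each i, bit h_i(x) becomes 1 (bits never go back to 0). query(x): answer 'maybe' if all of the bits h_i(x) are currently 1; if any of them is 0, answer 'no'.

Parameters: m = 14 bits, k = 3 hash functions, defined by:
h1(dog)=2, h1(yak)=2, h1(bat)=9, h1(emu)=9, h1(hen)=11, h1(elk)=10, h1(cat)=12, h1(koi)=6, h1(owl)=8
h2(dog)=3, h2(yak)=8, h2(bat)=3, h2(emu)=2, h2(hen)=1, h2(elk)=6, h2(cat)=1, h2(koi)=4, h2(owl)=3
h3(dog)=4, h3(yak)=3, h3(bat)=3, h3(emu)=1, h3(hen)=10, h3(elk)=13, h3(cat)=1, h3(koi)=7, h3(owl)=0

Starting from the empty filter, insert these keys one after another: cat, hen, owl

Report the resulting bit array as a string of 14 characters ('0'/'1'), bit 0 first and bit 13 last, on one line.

Start: bits=00000000000000
After insert 'cat': sets bits 1 12 -> bits=01000000000010
After insert 'hen': sets bits 1 10 11 -> bits=01000000001110
After insert 'owl': sets bits 0 3 8 -> bits=11010000101110

Answer: 11010000101110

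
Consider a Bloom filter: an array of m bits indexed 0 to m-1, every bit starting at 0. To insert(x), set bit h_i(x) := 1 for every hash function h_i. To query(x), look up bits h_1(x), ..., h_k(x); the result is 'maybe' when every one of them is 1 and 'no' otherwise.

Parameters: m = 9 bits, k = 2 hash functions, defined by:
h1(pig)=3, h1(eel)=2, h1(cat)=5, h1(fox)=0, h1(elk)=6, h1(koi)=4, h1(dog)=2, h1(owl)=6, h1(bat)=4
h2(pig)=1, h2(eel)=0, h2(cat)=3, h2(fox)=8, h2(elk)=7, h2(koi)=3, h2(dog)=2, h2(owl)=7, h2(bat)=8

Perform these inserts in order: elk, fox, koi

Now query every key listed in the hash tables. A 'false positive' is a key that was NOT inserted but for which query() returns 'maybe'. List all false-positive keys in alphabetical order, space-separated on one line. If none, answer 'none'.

Answer: bat owl

Derivation:
Start: bits=000000000
After insert 'elk': sets bits 6 7 -> bits=000000110
After insert 'fox': sets bits 0 8 -> bits=100000111
After insert 'koi': sets bits 3 4 -> bits=100110111
Not inserted: bat cat dog eel owl pig — query each against bits=100110111:
query bat: checks bit4=1, bit8=1 (all 1) -> maybe => FALSE POSITIVE
query cat: checks bit3=1, bit5=0 (has a 0) -> no => not a false positive
query dog: checks bit2=0 (has a 0) -> no => not a false positive
query eel: checks bit0=1, bit2=0 (has a 0) -> no => not a false positive
query owl: checks bit6=1, bit7=1 (all 1) -> maybe => FALSE POSITIVE
query pig: checks bit1=0, bit3=1 (has a 0) -> no => not a false positive
False positives (alphabetical): bat owl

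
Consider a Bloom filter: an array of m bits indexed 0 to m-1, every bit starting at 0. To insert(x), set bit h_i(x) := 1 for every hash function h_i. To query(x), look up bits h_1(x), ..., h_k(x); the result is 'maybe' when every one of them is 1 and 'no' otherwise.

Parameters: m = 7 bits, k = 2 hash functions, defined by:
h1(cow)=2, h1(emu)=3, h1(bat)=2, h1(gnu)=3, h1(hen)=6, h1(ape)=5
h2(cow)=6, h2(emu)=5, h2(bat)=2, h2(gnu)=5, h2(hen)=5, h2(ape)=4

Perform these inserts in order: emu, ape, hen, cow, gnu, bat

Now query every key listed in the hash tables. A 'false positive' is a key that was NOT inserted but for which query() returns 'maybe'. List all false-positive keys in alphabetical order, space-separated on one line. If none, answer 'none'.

Start: bits=0000000
After insert 'emu': sets bits 3 5 -> bits=0001010
After insert 'ape': sets bits 4 5 -> bits=0001110
After insert 'hen': sets bits 5 6 -> bits=0001111
After insert 'cow': sets bits 2 6 -> bits=0011111
After insert 'gnu': sets bits 3 5 -> bits=0011111
After insert 'bat': sets bits 2 -> bits=0011111
Not inserted: (none) — query each against bits=0011111:
False positives (alphabetical): none

Answer: none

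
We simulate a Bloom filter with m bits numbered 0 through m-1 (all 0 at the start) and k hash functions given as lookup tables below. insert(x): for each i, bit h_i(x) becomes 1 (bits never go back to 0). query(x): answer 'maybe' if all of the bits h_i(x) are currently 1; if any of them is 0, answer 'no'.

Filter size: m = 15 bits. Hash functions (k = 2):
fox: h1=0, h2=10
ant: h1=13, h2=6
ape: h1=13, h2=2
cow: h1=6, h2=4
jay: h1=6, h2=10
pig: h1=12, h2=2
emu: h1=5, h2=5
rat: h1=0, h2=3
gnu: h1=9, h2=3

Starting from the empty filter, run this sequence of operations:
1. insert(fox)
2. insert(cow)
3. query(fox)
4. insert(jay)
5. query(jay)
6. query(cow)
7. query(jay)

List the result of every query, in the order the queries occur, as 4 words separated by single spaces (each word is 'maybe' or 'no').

Start: bits=000000000000000
Op 1: insert fox -> sets bits 0 10 -> bits=100000000010000
Op 2: insert cow -> sets bits 4 6 -> bits=100010100010000
Op 3: query fox -> checks bit0=1, bit10=1 (all 1) -> maybe
Op 4: insert jay -> sets bits 6 10 -> bits=100010100010000
Op 5: query jay -> checks bit6=1, bit10=1 (all 1) -> maybe
Op 6: query cow -> checks bit4=1, bit6=1 (all 1) -> maybe
Op 7: query jay -> checks bit6=1, bit10=1 (all 1) -> maybe
Query results in order: maybe maybe maybe maybe

Answer: maybe maybe maybe maybe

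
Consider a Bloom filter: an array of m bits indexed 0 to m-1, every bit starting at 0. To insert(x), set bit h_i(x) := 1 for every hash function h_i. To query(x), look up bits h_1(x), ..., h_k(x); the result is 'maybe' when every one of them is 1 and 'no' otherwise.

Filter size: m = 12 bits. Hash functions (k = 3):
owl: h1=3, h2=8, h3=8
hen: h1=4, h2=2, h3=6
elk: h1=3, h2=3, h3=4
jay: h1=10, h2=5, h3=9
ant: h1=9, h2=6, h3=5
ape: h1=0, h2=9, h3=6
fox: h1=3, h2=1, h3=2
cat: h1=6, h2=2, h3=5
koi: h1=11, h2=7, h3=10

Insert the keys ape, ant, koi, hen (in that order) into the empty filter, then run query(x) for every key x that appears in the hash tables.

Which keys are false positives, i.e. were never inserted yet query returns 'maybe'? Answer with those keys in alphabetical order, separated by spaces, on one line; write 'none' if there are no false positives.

Start: bits=000000000000
After insert 'ape': sets bits 0 6 9 -> bits=100000100100
After insert 'ant': sets bits 5 6 9 -> bits=100001100100
After insert 'koi': sets bits 7 10 11 -> bits=100001110111
After insert 'hen': sets bits 2 4 6 -> bits=101011110111
Not inserted: cat elk fox jay owl — query each against bits=101011110111:
query cat: checks bit2=1, bit5=1, bit6=1 (all 1) -> maybe => FALSE POSITIVE
query elk: checks bit3=0, bit4=1 (has a 0) -> no => not a false positive
query fox: checks bit1=0, bit2=1, bit3=0 (has a 0) -> no => not a false positive
query jay: checks bit5=1, bit9=1, bit10=1 (all 1) -> maybe => FALSE POSITIVE
query owl: checks bit3=0, bit8=0 (has a 0) -> no => not a false positive
False positives (alphabetical): cat jay

Answer: cat jay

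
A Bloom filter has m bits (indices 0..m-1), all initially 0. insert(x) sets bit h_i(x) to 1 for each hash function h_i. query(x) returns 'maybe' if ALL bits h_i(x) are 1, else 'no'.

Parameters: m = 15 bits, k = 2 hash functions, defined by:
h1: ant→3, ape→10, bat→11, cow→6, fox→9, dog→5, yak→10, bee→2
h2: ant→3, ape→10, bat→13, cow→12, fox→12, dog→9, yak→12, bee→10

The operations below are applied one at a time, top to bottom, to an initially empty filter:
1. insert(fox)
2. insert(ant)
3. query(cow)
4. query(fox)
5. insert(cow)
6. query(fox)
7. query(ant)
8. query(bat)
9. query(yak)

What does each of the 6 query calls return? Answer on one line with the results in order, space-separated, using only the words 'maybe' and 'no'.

Answer: no maybe maybe maybe no no

Derivation:
Start: bits=000000000000000
Op 1: insert fox -> sets bits 9 12 -> bits=000000000100100
Op 2: insert ant -> sets bits 3 -> bits=000100000100100
Op 3: query cow -> checks bit6=0, bit12=1 (has a 0) -> no
Op 4: query fox -> checks bit9=1, bit12=1 (all 1) -> maybe
Op 5: insert cow -> sets bits 6 12 -> bits=000100100100100
Op 6: query fox -> checks bit9=1, bit12=1 (all 1) -> maybe
Op 7: query ant -> checks bit3=1 (all 1) -> maybe
Op 8: query bat -> checks bit11=0, bit13=0 (has a 0) -> no
Op 9: query yak -> checks bit10=0, bit12=1 (has a 0) -> no
Query results in order: no maybe maybe maybe no no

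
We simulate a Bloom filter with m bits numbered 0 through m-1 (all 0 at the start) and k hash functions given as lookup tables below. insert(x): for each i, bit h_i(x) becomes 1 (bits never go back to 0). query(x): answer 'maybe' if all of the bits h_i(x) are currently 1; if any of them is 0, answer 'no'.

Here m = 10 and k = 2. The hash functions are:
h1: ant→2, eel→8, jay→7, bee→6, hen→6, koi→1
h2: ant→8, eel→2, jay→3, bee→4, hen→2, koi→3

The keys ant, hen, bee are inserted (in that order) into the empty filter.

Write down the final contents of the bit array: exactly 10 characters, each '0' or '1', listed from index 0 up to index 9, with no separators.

Start: bits=0000000000
After insert 'ant': sets bits 2 8 -> bits=0010000010
After insert 'hen': sets bits 2 6 -> bits=0010001010
After insert 'bee': sets bits 4 6 -> bits=0010101010

Answer: 0010101010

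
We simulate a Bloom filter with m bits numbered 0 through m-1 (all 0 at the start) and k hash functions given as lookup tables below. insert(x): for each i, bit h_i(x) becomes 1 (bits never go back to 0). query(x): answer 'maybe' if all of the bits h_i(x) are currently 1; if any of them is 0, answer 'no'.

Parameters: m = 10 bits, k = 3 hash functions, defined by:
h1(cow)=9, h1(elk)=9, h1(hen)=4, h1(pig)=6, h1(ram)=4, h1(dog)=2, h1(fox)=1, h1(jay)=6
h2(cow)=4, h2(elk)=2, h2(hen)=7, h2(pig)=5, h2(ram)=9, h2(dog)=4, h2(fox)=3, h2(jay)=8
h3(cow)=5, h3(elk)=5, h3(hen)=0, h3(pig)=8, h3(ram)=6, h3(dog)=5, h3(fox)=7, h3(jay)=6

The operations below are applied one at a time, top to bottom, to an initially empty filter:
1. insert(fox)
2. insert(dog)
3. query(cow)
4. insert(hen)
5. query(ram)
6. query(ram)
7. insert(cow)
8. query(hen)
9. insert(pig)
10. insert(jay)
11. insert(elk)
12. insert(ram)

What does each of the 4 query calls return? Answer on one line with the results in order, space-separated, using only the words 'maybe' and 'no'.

Answer: no no no maybe

Derivation:
Start: bits=0000000000
Op 1: insert fox -> sets bits 1 3 7 -> bits=0101000100
Op 2: insert dog -> sets bits 2 4 5 -> bits=0111110100
Op 3: query cow -> checks bit4=1, bit5=1, bit9=0 (has a 0) -> no
Op 4: insert hen -> sets bits 0 4 7 -> bits=1111110100
Op 5: query ram -> checks bit4=1, bit6=0, bit9=0 (has a 0) -> no
Op 6: query ram -> checks bit4=1, bit6=0, bit9=0 (has a 0) -> no
Op 7: insert cow -> sets bits 4 5 9 -> bits=1111110101
Op 8: query hen -> checks bit0=1, bit4=1, bit7=1 (all 1) -> maybe
Op 9: insert pig -> sets bits 5 6 8 -> bits=1111111111
Op 10: insert jay -> sets bits 6 8 -> bits=1111111111
Op 11: insert elk -> sets bits 2 5 9 -> bits=1111111111
Op 12: insert ram -> sets bits 4 6 9 -> bits=1111111111
Query results in order: no no no maybe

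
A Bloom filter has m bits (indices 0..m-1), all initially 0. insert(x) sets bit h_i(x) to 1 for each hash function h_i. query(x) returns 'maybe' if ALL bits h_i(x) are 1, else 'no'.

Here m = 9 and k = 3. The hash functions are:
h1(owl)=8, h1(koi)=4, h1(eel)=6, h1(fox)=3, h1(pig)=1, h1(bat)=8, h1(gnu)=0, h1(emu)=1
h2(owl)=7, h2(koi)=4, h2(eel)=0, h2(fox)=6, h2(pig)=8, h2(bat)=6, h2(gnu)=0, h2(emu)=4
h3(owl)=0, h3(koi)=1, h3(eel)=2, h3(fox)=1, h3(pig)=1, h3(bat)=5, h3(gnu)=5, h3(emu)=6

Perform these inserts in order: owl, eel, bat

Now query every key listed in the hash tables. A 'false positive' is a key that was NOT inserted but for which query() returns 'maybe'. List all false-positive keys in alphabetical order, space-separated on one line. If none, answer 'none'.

Start: bits=000000000
After insert 'owl': sets bits 0 7 8 -> bits=100000011
After insert 'eel': sets bits 0 2 6 -> bits=101000111
After insert 'bat': sets bits 5 6 8 -> bits=101001111
Not inserted: emu fox gnu koi pig — query each against bits=101001111:
query emu: checks bit1=0, bit4=0, bit6=1 (has a 0) -> no => not a false positive
query fox: checks bit1=0, bit3=0, bit6=1 (has a 0) -> no => not a false positive
query gnu: checks bit0=1, bit5=1 (all 1) -> maybe => FALSE POSITIVE
query koi: checks bit1=0, bit4=0 (has a 0) -> no => not a false positive
query pig: checks bit1=0, bit8=1 (has a 0) -> no => not a false positive
False positives (alphabetical): gnu

Answer: gnu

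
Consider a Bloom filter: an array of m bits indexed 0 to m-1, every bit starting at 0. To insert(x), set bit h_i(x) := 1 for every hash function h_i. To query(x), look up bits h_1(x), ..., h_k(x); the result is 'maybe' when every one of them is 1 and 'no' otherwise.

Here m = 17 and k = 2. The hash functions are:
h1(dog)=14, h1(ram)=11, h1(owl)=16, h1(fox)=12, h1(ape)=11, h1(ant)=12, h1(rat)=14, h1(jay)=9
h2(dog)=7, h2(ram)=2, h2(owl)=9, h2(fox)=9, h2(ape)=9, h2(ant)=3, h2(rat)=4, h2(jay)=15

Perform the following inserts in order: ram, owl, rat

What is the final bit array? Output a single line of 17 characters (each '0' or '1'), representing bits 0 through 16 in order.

Answer: 00101000010100101

Derivation:
Start: bits=00000000000000000
After insert 'ram': sets bits 2 11 -> bits=00100000000100000
After insert 'owl': sets bits 9 16 -> bits=00100000010100001
After insert 'rat': sets bits 4 14 -> bits=00101000010100101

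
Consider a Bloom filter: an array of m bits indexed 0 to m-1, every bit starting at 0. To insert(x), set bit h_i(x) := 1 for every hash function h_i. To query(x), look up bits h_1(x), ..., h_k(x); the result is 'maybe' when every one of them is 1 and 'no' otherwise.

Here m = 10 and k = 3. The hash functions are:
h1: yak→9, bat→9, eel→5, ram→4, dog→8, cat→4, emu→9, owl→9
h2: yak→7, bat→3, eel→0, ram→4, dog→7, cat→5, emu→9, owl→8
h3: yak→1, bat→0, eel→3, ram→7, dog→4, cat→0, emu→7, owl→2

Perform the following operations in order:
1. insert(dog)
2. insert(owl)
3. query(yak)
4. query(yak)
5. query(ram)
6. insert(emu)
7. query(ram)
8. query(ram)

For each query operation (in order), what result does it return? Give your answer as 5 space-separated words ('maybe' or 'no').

Start: bits=0000000000
Op 1: insert dog -> sets bits 4 7 8 -> bits=0000100110
Op 2: insert owl -> sets bits 2 8 9 -> bits=0010100111
Op 3: query yak -> checks bit1=0, bit7=1, bit9=1 (has a 0) -> no
Op 4: query yak -> checks bit1=0, bit7=1, bit9=1 (has a 0) -> no
Op 5: query ram -> checks bit4=1, bit7=1 (all 1) -> maybe
Op 6: insert emu -> sets bits 7 9 -> bits=0010100111
Op 7: query ram -> checks bit4=1, bit7=1 (all 1) -> maybe
Op 8: query ram -> checks bit4=1, bit7=1 (all 1) -> maybe
Query results in order: no no maybe maybe maybe

Answer: no no maybe maybe maybe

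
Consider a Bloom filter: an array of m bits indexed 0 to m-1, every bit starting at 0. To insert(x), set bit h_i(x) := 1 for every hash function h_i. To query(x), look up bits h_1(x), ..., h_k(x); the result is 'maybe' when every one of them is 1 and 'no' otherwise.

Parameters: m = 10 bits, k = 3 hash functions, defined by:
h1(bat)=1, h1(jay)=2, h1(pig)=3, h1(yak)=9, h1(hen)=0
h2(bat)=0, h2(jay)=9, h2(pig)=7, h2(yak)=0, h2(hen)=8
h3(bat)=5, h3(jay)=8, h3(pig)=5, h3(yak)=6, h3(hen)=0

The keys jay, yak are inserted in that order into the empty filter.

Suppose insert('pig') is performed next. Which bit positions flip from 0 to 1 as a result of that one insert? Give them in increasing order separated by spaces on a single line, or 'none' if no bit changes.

Answer: 3 5 7

Derivation:
Start: bits=0000000000
After insert 'jay': sets bits 2 8 9 -> bits=0010000011
After insert 'yak': sets bits 0 6 9 -> bits=1010001011
insert 'pig' would touch bits 3 5 7; currently bit3=0, bit5=0, bit7=0
Bits that are 0 among those (would change 0->1): 3 5 7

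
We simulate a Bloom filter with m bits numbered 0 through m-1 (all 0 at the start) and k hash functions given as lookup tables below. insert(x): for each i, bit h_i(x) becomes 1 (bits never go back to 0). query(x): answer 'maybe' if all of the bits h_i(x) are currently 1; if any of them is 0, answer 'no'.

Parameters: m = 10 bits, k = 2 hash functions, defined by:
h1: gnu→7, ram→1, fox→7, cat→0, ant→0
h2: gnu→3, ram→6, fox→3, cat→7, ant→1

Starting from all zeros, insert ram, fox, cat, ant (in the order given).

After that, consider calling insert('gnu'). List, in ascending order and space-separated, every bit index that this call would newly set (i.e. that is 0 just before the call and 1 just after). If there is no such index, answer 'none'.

Start: bits=0000000000
After insert 'ram': sets bits 1 6 -> bits=0100001000
After insert 'fox': sets bits 3 7 -> bits=0101001100
After insert 'cat': sets bits 0 7 -> bits=1101001100
After insert 'ant': sets bits 0 1 -> bits=1101001100
insert 'gnu' would touch bits 3 7; currently bit3=1, bit7=1
Bits that are 0 among those (would change 0->1): none

Answer: none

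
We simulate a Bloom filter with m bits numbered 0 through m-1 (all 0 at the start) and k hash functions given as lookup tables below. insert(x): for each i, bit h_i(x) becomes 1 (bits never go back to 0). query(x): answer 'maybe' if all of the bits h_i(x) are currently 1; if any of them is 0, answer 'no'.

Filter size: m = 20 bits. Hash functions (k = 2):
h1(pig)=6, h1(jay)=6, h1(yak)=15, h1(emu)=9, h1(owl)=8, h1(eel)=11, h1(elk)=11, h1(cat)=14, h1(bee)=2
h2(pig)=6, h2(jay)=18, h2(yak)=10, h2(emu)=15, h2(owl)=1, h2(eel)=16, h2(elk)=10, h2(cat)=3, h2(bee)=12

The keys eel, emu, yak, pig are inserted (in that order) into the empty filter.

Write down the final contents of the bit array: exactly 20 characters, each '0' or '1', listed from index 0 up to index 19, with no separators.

Start: bits=00000000000000000000
After insert 'eel': sets bits 11 16 -> bits=00000000000100001000
After insert 'emu': sets bits 9 15 -> bits=00000000010100011000
After insert 'yak': sets bits 10 15 -> bits=00000000011100011000
After insert 'pig': sets bits 6 -> bits=00000010011100011000

Answer: 00000010011100011000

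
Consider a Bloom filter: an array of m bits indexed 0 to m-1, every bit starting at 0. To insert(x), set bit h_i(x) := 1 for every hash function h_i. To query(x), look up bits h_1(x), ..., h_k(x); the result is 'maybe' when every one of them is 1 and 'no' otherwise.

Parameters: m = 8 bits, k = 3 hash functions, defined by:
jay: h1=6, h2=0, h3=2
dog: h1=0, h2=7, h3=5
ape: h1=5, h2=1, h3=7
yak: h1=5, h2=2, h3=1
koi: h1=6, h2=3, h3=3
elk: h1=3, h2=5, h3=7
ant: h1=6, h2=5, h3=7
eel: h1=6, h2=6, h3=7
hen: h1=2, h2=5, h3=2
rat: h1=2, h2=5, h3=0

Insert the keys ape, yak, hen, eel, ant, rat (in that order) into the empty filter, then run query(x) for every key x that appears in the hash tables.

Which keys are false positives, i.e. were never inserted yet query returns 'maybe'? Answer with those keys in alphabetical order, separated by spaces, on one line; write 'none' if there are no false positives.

Answer: dog jay

Derivation:
Start: bits=00000000
After insert 'ape': sets bits 1 5 7 -> bits=01000101
After insert 'yak': sets bits 1 2 5 -> bits=01100101
After insert 'hen': sets bits 2 5 -> bits=01100101
After insert 'eel': sets bits 6 7 -> bits=01100111
After insert 'ant': sets bits 5 6 7 -> bits=01100111
After insert 'rat': sets bits 0 2 5 -> bits=11100111
Not inserted: dog elk jay koi — query each against bits=11100111:
query dog: checks bit0=1, bit5=1, bit7=1 (all 1) -> maybe => FALSE POSITIVE
query elk: checks bit3=0, bit5=1, bit7=1 (has a 0) -> no => not a false positive
query jay: checks bit0=1, bit2=1, bit6=1 (all 1) -> maybe => FALSE POSITIVE
query koi: checks bit3=0, bit6=1 (has a 0) -> no => not a false positive
False positives (alphabetical): dog jay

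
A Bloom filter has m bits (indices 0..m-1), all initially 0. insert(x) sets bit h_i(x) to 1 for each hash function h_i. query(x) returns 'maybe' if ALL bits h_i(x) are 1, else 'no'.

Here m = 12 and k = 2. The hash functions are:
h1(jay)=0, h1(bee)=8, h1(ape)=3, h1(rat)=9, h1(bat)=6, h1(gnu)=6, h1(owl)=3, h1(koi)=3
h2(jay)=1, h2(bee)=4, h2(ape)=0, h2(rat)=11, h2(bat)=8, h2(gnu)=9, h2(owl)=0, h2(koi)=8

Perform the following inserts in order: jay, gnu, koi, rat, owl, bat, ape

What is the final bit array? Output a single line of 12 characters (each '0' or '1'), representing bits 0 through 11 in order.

Answer: 110100101101

Derivation:
Start: bits=000000000000
After insert 'jay': sets bits 0 1 -> bits=110000000000
After insert 'gnu': sets bits 6 9 -> bits=110000100100
After insert 'koi': sets bits 3 8 -> bits=110100101100
After insert 'rat': sets bits 9 11 -> bits=110100101101
After insert 'owl': sets bits 0 3 -> bits=110100101101
After insert 'bat': sets bits 6 8 -> bits=110100101101
After insert 'ape': sets bits 0 3 -> bits=110100101101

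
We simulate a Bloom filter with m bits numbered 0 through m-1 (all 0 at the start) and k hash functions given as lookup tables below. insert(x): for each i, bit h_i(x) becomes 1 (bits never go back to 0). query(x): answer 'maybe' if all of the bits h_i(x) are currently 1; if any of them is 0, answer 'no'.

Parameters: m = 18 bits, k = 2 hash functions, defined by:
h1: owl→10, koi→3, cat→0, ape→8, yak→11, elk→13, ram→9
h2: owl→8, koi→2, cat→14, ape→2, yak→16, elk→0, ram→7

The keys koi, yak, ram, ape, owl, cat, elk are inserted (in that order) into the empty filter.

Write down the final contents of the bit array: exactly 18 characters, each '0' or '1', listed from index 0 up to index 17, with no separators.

Answer: 101100011111011010

Derivation:
Start: bits=000000000000000000
After insert 'koi': sets bits 2 3 -> bits=001100000000000000
After insert 'yak': sets bits 11 16 -> bits=001100000001000010
After insert 'ram': sets bits 7 9 -> bits=001100010101000010
After insert 'ape': sets bits 2 8 -> bits=001100011101000010
After insert 'owl': sets bits 8 10 -> bits=001100011111000010
After insert 'cat': sets bits 0 14 -> bits=101100011111001010
After insert 'elk': sets bits 0 13 -> bits=101100011111011010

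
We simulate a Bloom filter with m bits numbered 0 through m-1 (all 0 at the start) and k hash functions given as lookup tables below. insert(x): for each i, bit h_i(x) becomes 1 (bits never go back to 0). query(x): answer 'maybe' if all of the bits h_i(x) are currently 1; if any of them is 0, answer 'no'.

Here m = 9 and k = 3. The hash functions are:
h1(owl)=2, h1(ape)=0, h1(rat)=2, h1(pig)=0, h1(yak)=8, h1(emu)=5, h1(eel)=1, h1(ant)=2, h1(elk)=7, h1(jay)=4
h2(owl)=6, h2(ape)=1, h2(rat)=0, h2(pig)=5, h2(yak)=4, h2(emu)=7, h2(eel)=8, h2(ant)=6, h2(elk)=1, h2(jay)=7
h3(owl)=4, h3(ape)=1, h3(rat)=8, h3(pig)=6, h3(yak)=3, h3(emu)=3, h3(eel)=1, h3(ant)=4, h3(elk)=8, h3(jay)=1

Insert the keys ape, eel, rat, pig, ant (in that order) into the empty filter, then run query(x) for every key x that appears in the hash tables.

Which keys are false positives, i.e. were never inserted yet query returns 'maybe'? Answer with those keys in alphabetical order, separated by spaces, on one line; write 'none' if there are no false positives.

Answer: owl

Derivation:
Start: bits=000000000
After insert 'ape': sets bits 0 1 -> bits=110000000
After insert 'eel': sets bits 1 8 -> bits=110000001
After insert 'rat': sets bits 0 2 8 -> bits=111000001
After insert 'pig': sets bits 0 5 6 -> bits=111001101
After insert 'ant': sets bits 2 4 6 -> bits=111011101
Not inserted: elk emu jay owl yak — query each against bits=111011101:
query elk: checks bit1=1, bit7=0, bit8=1 (has a 0) -> no => not a false positive
query emu: checks bit3=0, bit5=1, bit7=0 (has a 0) -> no => not a false positive
query jay: checks bit1=1, bit4=1, bit7=0 (has a 0) -> no => not a false positive
query owl: checks bit2=1, bit4=1, bit6=1 (all 1) -> maybe => FALSE POSITIVE
query yak: checks bit3=0, bit4=1, bit8=1 (has a 0) -> no => not a false positive
False positives (alphabetical): owl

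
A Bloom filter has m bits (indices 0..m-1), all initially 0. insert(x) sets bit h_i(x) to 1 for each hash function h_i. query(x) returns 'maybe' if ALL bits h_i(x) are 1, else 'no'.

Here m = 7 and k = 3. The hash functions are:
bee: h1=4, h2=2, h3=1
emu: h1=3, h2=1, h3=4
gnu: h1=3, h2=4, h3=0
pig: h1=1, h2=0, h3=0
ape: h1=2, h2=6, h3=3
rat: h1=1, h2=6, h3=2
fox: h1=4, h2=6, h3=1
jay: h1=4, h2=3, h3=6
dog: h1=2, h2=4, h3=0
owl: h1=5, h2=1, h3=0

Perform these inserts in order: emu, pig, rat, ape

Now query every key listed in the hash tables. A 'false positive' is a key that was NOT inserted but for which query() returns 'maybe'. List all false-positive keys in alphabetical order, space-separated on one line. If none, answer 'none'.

Start: bits=0000000
After insert 'emu': sets bits 1 3 4 -> bits=0101100
After insert 'pig': sets bits 0 1 -> bits=1101100
After insert 'rat': sets bits 1 2 6 -> bits=1111101
After insert 'ape': sets bits 2 3 6 -> bits=1111101
Not inserted: bee dog fox gnu jay owl — query each against bits=1111101:
query bee: checks bit1=1, bit2=1, bit4=1 (all 1) -> maybe => FALSE POSITIVE
query dog: checks bit0=1, bit2=1, bit4=1 (all 1) -> maybe => FALSE POSITIVE
query fox: checks bit1=1, bit4=1, bit6=1 (all 1) -> maybe => FALSE POSITIVE
query gnu: checks bit0=1, bit3=1, bit4=1 (all 1) -> maybe => FALSE POSITIVE
query jay: checks bit3=1, bit4=1, bit6=1 (all 1) -> maybe => FALSE POSITIVE
query owl: checks bit0=1, bit1=1, bit5=0 (has a 0) -> no => not a false positive
False positives (alphabetical): bee dog fox gnu jay

Answer: bee dog fox gnu jay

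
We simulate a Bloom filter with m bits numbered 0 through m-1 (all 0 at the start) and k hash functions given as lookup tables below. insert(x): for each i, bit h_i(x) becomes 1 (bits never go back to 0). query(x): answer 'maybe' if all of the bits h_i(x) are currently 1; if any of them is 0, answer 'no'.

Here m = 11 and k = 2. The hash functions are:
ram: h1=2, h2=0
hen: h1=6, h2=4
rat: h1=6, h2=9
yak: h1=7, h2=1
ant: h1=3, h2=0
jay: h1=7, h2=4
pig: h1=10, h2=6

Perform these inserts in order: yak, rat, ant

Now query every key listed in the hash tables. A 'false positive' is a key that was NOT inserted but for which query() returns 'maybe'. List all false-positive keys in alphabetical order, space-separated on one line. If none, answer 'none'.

Answer: none

Derivation:
Start: bits=00000000000
After insert 'yak': sets bits 1 7 -> bits=01000001000
After insert 'rat': sets bits 6 9 -> bits=01000011010
After insert 'ant': sets bits 0 3 -> bits=11010011010
Not inserted: hen jay pig ram — query each against bits=11010011010:
query hen: checks bit4=0, bit6=1 (has a 0) -> no => not a false positive
query jay: checks bit4=0, bit7=1 (has a 0) -> no => not a false positive
query pig: checks bit6=1, bit10=0 (has a 0) -> no => not a false positive
query ram: checks bit0=1, bit2=0 (has a 0) -> no => not a false positive
False positives (alphabetical): none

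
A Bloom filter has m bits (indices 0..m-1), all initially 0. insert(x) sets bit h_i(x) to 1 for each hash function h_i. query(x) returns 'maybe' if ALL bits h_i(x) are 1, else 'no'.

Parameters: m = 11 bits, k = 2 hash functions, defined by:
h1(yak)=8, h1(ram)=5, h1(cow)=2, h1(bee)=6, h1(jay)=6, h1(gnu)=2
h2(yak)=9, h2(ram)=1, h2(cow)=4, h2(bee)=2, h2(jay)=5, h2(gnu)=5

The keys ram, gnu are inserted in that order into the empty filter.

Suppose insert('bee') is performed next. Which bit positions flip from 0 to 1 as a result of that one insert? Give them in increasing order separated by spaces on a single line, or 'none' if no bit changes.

Answer: 6

Derivation:
Start: bits=00000000000
After insert 'ram': sets bits 1 5 -> bits=01000100000
After insert 'gnu': sets bits 2 5 -> bits=01100100000
insert 'bee' would touch bits 2 6; currently bit2=1, bit6=0
Bits that are 0 among those (would change 0->1): 6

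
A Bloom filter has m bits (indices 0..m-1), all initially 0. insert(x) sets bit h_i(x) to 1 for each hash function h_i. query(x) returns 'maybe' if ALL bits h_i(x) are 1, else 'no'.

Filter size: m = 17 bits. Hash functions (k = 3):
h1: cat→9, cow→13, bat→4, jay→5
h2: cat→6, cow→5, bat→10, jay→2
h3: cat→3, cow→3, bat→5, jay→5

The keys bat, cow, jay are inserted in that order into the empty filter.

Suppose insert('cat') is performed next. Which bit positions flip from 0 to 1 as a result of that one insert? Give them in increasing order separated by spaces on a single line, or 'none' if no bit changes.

Answer: 6 9

Derivation:
Start: bits=00000000000000000
After insert 'bat': sets bits 4 5 10 -> bits=00001100001000000
After insert 'cow': sets bits 3 5 13 -> bits=00011100001001000
After insert 'jay': sets bits 2 5 -> bits=00111100001001000
insert 'cat' would touch bits 3 6 9; currently bit3=1, bit6=0, bit9=0
Bits that are 0 among those (would change 0->1): 6 9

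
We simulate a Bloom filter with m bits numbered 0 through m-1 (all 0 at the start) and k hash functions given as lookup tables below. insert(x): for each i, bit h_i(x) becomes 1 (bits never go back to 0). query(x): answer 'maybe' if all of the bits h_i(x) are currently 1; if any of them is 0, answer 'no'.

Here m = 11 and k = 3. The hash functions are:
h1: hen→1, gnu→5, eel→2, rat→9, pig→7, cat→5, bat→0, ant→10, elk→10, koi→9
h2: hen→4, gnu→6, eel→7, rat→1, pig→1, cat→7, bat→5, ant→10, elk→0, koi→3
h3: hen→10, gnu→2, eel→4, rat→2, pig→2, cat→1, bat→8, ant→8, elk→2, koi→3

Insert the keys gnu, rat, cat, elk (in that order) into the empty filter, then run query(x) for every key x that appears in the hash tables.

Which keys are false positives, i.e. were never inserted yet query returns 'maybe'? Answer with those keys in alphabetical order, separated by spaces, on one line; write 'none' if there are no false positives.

Answer: pig

Derivation:
Start: bits=00000000000
After insert 'gnu': sets bits 2 5 6 -> bits=00100110000
After insert 'rat': sets bits 1 2 9 -> bits=01100110010
After insert 'cat': sets bits 1 5 7 -> bits=01100111010
After insert 'elk': sets bits 0 2 10 -> bits=11100111011
Not inserted: ant bat eel hen koi pig — query each against bits=11100111011:
query ant: checks bit8=0, bit10=1 (has a 0) -> no => not a false positive
query bat: checks bit0=1, bit5=1, bit8=0 (has a 0) -> no => not a false positive
query eel: checks bit2=1, bit4=0, bit7=1 (has a 0) -> no => not a false positive
query hen: checks bit1=1, bit4=0, bit10=1 (has a 0) -> no => not a false positive
query koi: checks bit3=0, bit9=1 (has a 0) -> no => not a false positive
query pig: checks bit1=1, bit2=1, bit7=1 (all 1) -> maybe => FALSE POSITIVE
False positives (alphabetical): pig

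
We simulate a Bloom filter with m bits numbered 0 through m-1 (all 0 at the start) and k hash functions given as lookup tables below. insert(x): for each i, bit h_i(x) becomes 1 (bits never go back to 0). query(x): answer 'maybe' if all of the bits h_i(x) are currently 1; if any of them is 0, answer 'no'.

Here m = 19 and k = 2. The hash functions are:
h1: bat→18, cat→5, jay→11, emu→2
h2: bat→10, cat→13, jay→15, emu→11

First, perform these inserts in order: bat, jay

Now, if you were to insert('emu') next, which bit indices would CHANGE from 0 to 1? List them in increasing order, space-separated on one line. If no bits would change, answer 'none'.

Answer: 2

Derivation:
Start: bits=0000000000000000000
After insert 'bat': sets bits 10 18 -> bits=0000000000100000001
After insert 'jay': sets bits 11 15 -> bits=0000000000110001001
insert 'emu' would touch bits 2 11; currently bit2=0, bit11=1
Bits that are 0 among those (would change 0->1): 2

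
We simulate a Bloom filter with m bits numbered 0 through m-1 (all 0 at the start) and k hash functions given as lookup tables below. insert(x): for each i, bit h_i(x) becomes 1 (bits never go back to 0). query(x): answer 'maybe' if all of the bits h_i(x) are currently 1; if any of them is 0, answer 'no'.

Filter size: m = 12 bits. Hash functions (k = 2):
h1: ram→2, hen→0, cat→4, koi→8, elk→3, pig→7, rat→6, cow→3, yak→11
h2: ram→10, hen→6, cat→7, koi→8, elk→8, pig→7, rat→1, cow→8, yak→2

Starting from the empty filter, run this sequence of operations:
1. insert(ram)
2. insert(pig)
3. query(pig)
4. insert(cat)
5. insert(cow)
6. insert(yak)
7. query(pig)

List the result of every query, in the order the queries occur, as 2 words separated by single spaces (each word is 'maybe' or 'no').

Answer: maybe maybe

Derivation:
Start: bits=000000000000
Op 1: insert ram -> sets bits 2 10 -> bits=001000000010
Op 2: insert pig -> sets bits 7 -> bits=001000010010
Op 3: query pig -> checks bit7=1 (all 1) -> maybe
Op 4: insert cat -> sets bits 4 7 -> bits=001010010010
Op 5: insert cow -> sets bits 3 8 -> bits=001110011010
Op 6: insert yak -> sets bits 2 11 -> bits=001110011011
Op 7: query pig -> checks bit7=1 (all 1) -> maybe
Query results in order: maybe maybe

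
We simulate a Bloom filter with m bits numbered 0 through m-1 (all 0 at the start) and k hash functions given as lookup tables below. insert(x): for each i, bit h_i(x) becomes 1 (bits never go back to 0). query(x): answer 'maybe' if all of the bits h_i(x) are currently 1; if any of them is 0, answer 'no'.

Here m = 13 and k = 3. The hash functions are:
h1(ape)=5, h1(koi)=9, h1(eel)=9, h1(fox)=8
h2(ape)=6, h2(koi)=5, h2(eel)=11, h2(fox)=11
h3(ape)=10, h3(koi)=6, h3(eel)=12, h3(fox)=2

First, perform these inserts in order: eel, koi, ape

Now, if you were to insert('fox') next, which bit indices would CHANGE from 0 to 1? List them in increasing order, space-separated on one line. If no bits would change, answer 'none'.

Answer: 2 8

Derivation:
Start: bits=0000000000000
After insert 'eel': sets bits 9 11 12 -> bits=0000000001011
After insert 'koi': sets bits 5 6 9 -> bits=0000011001011
After insert 'ape': sets bits 5 6 10 -> bits=0000011001111
insert 'fox' would touch bits 2 8 11; currently bit2=0, bit8=0, bit11=1
Bits that are 0 among those (would change 0->1): 2 8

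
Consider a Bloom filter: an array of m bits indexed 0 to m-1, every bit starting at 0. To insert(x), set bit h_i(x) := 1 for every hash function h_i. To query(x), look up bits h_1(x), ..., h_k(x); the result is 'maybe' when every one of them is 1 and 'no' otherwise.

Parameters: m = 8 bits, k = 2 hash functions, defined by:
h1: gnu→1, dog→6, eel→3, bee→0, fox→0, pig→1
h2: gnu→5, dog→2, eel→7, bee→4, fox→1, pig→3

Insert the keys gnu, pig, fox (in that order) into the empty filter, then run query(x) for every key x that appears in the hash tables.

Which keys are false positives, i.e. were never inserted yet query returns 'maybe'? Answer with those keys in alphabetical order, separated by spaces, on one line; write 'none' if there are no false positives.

Answer: none

Derivation:
Start: bits=00000000
After insert 'gnu': sets bits 1 5 -> bits=01000100
After insert 'pig': sets bits 1 3 -> bits=01010100
After insert 'fox': sets bits 0 1 -> bits=11010100
Not inserted: bee dog eel — query each against bits=11010100:
query bee: checks bit0=1, bit4=0 (has a 0) -> no => not a false positive
query dog: checks bit2=0, bit6=0 (has a 0) -> no => not a false positive
query eel: checks bit3=1, bit7=0 (has a 0) -> no => not a false positive
False positives (alphabetical): none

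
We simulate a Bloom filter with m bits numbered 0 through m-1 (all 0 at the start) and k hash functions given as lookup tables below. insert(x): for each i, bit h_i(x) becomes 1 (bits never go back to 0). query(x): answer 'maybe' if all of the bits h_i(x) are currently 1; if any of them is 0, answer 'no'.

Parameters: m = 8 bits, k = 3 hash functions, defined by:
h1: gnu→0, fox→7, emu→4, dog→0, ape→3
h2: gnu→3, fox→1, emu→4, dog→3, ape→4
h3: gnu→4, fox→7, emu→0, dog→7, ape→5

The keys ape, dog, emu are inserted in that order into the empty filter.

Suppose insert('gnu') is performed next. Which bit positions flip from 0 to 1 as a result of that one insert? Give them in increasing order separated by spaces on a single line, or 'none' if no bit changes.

Answer: none

Derivation:
Start: bits=00000000
After insert 'ape': sets bits 3 4 5 -> bits=00011100
After insert 'dog': sets bits 0 3 7 -> bits=10011101
After insert 'emu': sets bits 0 4 -> bits=10011101
insert 'gnu' would touch bits 0 3 4; currently bit0=1, bit3=1, bit4=1
Bits that are 0 among those (would change 0->1): none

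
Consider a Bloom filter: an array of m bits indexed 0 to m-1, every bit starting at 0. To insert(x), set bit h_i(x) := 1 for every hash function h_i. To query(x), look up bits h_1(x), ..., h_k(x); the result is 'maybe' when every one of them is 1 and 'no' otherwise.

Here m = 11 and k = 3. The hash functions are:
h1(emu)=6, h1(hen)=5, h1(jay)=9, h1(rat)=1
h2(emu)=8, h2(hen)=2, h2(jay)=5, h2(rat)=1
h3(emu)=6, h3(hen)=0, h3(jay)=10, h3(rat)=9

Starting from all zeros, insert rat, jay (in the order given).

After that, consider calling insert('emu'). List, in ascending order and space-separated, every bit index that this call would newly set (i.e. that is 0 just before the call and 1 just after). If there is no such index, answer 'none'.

Answer: 6 8

Derivation:
Start: bits=00000000000
After insert 'rat': sets bits 1 9 -> bits=01000000010
After insert 'jay': sets bits 5 9 10 -> bits=01000100011
insert 'emu' would touch bits 6 8; currently bit6=0, bit8=0
Bits that are 0 among those (would change 0->1): 6 8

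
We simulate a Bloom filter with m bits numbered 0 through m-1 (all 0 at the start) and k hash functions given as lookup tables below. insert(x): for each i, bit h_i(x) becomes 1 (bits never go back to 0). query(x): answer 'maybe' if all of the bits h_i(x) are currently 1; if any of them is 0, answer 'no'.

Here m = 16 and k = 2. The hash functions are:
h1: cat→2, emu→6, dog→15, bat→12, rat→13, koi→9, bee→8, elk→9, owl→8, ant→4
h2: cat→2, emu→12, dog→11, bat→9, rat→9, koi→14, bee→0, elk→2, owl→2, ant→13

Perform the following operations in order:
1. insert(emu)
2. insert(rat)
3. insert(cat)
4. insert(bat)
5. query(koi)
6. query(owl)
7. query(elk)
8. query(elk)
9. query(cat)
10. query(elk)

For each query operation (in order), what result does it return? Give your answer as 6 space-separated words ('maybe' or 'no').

Answer: no no maybe maybe maybe maybe

Derivation:
Start: bits=0000000000000000
Op 1: insert emu -> sets bits 6 12 -> bits=0000001000001000
Op 2: insert rat -> sets bits 9 13 -> bits=0000001001001100
Op 3: insert cat -> sets bits 2 -> bits=0010001001001100
Op 4: insert bat -> sets bits 9 12 -> bits=0010001001001100
Op 5: query koi -> checks bit9=1, bit14=0 (has a 0) -> no
Op 6: query owl -> checks bit2=1, bit8=0 (has a 0) -> no
Op 7: query elk -> checks bit2=1, bit9=1 (all 1) -> maybe
Op 8: query elk -> checks bit2=1, bit9=1 (all 1) -> maybe
Op 9: query cat -> checks bit2=1 (all 1) -> maybe
Op 10: query elk -> checks bit2=1, bit9=1 (all 1) -> maybe
Query results in order: no no maybe maybe maybe maybe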